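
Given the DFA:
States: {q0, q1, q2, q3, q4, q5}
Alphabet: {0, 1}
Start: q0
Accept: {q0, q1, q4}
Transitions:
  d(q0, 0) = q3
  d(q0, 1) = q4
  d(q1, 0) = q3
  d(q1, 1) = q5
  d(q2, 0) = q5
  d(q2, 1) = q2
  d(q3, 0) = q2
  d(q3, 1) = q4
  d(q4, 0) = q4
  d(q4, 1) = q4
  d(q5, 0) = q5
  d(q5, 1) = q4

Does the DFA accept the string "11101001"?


Trace: q0 -> q4 -> q4 -> q4 -> q4 -> q4 -> q4 -> q4 -> q4
Final state: q4
Accept states: {q0, q1, q4}

Yes, accepted (final state q4 is an accept state)


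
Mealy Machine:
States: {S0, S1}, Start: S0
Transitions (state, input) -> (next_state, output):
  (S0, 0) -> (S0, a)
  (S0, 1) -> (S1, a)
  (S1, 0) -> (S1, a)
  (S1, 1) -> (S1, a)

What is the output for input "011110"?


Step-by-step:
  (S0, 0) -> (S0, a)
  (S0, 1) -> (S1, a)
  (S1, 1) -> (S1, a)
  (S1, 1) -> (S1, a)
  (S1, 1) -> (S1, a)
  (S1, 0) -> (S1, a)

"aaaaaa"


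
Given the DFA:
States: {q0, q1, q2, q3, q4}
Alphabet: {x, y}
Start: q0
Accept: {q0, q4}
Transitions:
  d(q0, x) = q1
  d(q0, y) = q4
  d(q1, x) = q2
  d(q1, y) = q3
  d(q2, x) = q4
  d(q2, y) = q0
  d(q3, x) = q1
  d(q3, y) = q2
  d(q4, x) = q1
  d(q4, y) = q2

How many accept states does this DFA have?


Accept states listed: {q0, q4}
Counting: q0(1) q4(2)

2


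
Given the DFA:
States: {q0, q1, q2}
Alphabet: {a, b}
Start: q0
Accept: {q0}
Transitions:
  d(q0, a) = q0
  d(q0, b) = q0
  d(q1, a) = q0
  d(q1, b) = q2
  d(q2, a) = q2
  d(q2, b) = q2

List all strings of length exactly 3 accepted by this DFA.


All strings of length 3: 8 total
Accepted: 8

"aaa", "aab", "aba", "abb", "baa", "bab", "bba", "bbb"


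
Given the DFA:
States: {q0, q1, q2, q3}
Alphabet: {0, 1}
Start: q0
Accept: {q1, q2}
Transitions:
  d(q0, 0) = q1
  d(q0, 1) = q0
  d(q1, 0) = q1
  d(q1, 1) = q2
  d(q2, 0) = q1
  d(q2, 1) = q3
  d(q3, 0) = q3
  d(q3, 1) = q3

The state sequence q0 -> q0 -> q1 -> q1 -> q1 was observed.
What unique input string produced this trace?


Trace back each transition to find the symbol:
  q0 --[1]--> q0
  q0 --[0]--> q1
  q1 --[0]--> q1
  q1 --[0]--> q1

"1000"


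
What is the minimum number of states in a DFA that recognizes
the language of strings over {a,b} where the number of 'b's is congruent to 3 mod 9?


States track (count of 'b') mod 9.
Need 9 states: one per remainder 0..8; accept = remainder 3.

9


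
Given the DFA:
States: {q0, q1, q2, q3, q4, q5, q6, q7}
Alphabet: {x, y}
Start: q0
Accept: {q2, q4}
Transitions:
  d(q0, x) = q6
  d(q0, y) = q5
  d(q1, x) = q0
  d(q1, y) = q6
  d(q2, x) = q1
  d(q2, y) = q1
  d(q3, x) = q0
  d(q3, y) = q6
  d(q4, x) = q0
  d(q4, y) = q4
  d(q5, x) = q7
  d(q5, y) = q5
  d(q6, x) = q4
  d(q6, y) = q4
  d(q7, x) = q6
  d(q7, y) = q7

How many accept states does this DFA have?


Accept states listed: {q2, q4}
Counting: q2(1) q4(2)

2


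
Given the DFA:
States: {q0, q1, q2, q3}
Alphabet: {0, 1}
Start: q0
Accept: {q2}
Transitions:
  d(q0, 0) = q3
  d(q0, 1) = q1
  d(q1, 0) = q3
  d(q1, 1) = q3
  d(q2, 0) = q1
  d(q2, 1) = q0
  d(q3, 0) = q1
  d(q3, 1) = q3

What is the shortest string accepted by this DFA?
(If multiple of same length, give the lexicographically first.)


BFS by string length (lex-first path to each state shown):
  len 0: q0<-""
  len 1: q1<-"1", q3<-"0"
  len 2: q1<-"00", q3<-"01"
  len 3: q1<-"010", q3<-"000"
  len 4: q1<-"0000", q3<-"0001"
  len 5: q1<-"00010", q3<-"00000"
  len 6: q1<-"000000", q3<-"000001"
  len 7: q1<-"0000010", q3<-"0000000"
  len 8: q1<-"00000000", q3<-"00000001"

No string accepted (empty language)


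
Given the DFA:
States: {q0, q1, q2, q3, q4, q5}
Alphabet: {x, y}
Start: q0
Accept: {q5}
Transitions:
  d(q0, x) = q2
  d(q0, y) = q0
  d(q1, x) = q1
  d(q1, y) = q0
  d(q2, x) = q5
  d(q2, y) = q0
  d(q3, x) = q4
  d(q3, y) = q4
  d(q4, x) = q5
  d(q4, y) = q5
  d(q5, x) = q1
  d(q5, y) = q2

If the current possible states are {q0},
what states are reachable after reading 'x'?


Apply transition on 'x' from each current state:
  d(q0, x) = q2

{q2}


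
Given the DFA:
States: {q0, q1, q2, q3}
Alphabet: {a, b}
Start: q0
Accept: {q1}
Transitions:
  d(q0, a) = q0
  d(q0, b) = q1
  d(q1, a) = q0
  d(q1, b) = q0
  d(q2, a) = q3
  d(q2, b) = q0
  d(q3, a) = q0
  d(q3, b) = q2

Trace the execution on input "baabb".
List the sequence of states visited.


Input: baabb
d(q0, b) = q1
d(q1, a) = q0
d(q0, a) = q0
d(q0, b) = q1
d(q1, b) = q0


q0 -> q1 -> q0 -> q0 -> q1 -> q0


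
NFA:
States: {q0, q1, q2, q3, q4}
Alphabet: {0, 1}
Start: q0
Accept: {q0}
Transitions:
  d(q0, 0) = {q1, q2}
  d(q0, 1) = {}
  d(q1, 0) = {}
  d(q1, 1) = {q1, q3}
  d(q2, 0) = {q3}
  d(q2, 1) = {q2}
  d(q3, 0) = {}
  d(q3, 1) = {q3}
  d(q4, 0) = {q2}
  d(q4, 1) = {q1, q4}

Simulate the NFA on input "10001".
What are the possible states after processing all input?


Start: {q0}
  --1--> {}
  --0--> {}
  --0--> {}
  --0--> {}
  --1--> {}

{} (empty set, no valid transitions)


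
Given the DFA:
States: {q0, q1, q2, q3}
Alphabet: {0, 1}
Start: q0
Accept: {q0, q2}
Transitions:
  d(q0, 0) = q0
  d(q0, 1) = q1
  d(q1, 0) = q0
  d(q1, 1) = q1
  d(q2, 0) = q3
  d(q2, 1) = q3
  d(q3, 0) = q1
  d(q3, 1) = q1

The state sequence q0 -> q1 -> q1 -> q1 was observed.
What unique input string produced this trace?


Trace back each transition to find the symbol:
  q0 --[1]--> q1
  q1 --[1]--> q1
  q1 --[1]--> q1

"111"


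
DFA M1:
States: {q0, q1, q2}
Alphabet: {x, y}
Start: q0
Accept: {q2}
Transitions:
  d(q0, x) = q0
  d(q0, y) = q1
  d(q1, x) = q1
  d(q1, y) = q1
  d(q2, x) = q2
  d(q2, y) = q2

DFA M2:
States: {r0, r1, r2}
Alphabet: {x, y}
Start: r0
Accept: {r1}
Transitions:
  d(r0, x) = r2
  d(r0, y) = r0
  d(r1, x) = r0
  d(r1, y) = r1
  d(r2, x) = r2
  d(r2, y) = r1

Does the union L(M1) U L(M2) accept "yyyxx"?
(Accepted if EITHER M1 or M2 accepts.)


M1: final=q1 accepted=False
M2: final=r2 accepted=False

No, union rejects (neither accepts)


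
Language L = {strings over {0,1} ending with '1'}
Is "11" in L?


last symbol = '1'

Yes, "11" is in L


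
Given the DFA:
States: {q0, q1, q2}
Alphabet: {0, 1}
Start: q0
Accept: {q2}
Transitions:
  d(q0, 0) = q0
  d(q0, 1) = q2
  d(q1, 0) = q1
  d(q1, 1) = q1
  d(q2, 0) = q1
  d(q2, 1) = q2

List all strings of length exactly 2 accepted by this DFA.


All strings of length 2: 4 total
Accepted: 2

"01", "11"


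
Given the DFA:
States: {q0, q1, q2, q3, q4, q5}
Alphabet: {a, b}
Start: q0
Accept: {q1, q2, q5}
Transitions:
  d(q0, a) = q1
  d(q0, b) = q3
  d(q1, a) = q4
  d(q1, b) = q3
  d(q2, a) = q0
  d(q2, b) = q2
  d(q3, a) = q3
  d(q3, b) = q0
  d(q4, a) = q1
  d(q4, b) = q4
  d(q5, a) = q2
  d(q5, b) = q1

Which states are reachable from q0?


BFS from q0:
  layer 0: {q0}
  layer 1: {q1, q3}
  layer 2: {q4}

{q0, q1, q3, q4}


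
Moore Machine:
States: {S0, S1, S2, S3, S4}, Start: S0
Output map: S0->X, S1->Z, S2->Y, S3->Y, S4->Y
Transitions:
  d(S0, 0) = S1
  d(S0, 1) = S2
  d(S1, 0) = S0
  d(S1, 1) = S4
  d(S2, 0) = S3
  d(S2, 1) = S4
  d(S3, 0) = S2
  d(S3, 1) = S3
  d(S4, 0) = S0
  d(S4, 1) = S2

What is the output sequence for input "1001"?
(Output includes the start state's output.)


Start: S0 (output X)
  --1--> S2 (output Y)
  --0--> S3 (output Y)
  --0--> S2 (output Y)
  --1--> S4 (output Y)

"XYYYY"


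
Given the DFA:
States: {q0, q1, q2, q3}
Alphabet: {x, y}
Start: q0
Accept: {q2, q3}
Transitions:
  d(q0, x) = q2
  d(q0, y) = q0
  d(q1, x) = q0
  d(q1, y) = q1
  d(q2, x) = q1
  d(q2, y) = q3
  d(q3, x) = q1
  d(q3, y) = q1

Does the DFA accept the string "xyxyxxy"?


Trace: q0 -> q2 -> q3 -> q1 -> q1 -> q0 -> q2 -> q3
Final state: q3
Accept states: {q2, q3}

Yes, accepted (final state q3 is an accept state)


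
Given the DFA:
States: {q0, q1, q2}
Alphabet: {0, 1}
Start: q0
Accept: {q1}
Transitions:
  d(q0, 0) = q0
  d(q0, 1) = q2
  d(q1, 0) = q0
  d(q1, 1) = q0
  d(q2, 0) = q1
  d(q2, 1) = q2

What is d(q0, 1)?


Looking up transition d(q0, 1)

q2


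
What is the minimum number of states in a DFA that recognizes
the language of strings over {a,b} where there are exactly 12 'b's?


States: count = 0, 1, ..., 12 (that's 13 states), plus a dead state for count > 12.
Total: 13 + 1 = 14. Accept = count-12 state.

14


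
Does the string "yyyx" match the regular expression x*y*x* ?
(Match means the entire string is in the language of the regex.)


|string| = 4; first = 'y'; last = 'x'

Yes, "yyyx" matches x*y*x*


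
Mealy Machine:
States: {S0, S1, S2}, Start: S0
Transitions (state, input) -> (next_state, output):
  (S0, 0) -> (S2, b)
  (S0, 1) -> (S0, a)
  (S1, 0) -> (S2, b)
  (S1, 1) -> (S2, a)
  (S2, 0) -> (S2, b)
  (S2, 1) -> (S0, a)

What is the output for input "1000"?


Step-by-step:
  (S0, 1) -> (S0, a)
  (S0, 0) -> (S2, b)
  (S2, 0) -> (S2, b)
  (S2, 0) -> (S2, b)

"abbb"


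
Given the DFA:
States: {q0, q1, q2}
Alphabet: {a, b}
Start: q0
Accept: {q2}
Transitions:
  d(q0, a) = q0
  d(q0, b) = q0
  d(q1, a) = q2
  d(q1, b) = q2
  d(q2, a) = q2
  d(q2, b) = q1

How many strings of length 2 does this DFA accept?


Enumerating all length-2 strings:
  "aa" -> q0 [reject]
  "ab" -> q0 [reject]
  "ba" -> q0 [reject]
  "bb" -> q0 [reject]

0 out of 4


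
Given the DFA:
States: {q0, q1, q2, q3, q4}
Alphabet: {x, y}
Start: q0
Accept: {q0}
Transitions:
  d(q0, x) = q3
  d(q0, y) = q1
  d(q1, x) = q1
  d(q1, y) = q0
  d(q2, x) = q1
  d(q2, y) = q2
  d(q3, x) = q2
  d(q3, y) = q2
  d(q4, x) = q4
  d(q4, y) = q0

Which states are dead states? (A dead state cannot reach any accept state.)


Forward reachability from each state:
  q0 -> reaches accept state q0 (live)
  q1 -> reaches accept state q0 (live)
  q2 -> reaches accept state q0 (live)
  q3 -> reaches accept state q0 (live)
  q4 -> reaches accept state q0 (live)

None (all states can reach an accept state)


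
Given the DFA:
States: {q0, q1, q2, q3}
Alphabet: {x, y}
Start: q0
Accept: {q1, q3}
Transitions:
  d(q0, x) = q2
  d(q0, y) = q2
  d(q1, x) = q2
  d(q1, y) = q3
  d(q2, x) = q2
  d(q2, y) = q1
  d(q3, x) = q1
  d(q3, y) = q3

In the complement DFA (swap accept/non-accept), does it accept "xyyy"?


Trace: q0 -> q2 -> q1 -> q3 -> q3
Final: q3
Original accept: {q1, q3}
Complement: q3 is in original accept

No, complement rejects (original accepts)


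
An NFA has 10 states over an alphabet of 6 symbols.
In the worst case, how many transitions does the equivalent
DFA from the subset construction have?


Subset construction: one DFA state per subset of NFA states = 2^10 = 1024 states.
Each DFA state has 6 outgoing transitions: 1024 * 6 = 6144

6144


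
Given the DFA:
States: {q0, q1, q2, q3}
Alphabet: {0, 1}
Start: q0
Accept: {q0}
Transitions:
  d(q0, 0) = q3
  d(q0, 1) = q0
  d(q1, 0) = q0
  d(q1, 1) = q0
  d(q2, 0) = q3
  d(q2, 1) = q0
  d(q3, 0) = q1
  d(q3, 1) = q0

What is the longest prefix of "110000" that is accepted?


Run the DFA, marking each prefix where the state is accepting:
  "" -> q0 [accept]
  "1" -> q0 [accept]
  "11" -> q0 [accept]
  "110" -> q3 [reject]
  "1100" -> q1 [reject]
  "11000" -> q0 [accept]
  "110000" -> q3 [reject]

"11000"


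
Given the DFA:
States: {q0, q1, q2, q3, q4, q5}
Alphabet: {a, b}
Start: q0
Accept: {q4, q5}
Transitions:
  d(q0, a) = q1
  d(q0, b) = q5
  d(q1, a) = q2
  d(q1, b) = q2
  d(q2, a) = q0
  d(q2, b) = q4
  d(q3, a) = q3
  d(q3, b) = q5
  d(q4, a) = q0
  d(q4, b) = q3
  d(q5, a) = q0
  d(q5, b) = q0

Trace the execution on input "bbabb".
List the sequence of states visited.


Input: bbabb
d(q0, b) = q5
d(q5, b) = q0
d(q0, a) = q1
d(q1, b) = q2
d(q2, b) = q4


q0 -> q5 -> q0 -> q1 -> q2 -> q4


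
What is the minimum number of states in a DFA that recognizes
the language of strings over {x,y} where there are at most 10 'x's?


States: count = 0, 1, ..., 10 (all accepting; 11 states), plus a dead state for count > 10.
Total: 11 + 1 = 12.

12


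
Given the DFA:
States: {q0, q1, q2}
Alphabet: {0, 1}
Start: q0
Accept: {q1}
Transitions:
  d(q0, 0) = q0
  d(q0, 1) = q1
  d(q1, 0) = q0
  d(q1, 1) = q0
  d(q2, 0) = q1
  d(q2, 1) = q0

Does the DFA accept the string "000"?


Trace: q0 -> q0 -> q0 -> q0
Final state: q0
Accept states: {q1}

No, rejected (final state q0 is not an accept state)


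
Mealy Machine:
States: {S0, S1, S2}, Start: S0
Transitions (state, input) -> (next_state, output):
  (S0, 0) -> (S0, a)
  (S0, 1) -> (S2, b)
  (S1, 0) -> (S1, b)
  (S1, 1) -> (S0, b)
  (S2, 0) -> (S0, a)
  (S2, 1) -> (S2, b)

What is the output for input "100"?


Step-by-step:
  (S0, 1) -> (S2, b)
  (S2, 0) -> (S0, a)
  (S0, 0) -> (S0, a)

"baa"


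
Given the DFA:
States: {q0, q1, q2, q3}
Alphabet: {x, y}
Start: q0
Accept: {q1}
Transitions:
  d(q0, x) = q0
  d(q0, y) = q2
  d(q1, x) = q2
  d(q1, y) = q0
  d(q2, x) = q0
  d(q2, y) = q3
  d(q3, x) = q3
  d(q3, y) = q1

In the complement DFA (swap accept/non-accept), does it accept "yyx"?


Trace: q0 -> q2 -> q3 -> q3
Final: q3
Original accept: {q1}
Complement: q3 is not in original accept

Yes, complement accepts (original rejects)


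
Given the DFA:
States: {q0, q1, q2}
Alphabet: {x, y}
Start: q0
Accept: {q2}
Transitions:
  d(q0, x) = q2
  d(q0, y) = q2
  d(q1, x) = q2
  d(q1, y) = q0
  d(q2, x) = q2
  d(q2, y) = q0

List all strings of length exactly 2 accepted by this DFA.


All strings of length 2: 4 total
Accepted: 2

"xx", "yx"


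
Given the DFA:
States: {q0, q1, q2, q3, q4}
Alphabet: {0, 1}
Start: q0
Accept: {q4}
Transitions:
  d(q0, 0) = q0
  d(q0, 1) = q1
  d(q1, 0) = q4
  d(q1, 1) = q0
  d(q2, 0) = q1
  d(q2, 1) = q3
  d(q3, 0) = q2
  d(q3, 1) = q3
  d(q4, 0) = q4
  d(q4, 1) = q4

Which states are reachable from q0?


BFS from q0:
  layer 0: {q0}
  layer 1: {q1}
  layer 2: {q4}

{q0, q1, q4}


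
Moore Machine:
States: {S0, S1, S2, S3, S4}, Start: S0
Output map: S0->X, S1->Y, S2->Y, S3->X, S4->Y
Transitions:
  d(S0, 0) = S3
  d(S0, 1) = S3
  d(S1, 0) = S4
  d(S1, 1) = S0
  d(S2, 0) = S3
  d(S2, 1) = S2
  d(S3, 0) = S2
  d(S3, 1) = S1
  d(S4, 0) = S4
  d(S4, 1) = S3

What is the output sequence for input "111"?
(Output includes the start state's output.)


Start: S0 (output X)
  --1--> S3 (output X)
  --1--> S1 (output Y)
  --1--> S0 (output X)

"XXYX"


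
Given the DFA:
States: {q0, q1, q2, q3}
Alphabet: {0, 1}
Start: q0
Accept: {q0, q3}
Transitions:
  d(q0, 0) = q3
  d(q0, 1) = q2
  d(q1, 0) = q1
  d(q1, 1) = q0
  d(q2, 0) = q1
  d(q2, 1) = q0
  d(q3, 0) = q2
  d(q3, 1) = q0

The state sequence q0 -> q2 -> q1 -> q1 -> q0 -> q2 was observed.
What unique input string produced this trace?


Trace back each transition to find the symbol:
  q0 --[1]--> q2
  q2 --[0]--> q1
  q1 --[0]--> q1
  q1 --[1]--> q0
  q0 --[1]--> q2

"10011"


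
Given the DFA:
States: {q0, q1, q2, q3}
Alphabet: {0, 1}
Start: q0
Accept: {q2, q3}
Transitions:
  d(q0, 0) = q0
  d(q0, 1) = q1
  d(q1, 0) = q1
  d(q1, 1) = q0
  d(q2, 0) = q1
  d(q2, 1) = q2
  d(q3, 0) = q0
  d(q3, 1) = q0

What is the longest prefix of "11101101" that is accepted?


Run the DFA, marking each prefix where the state is accepting:
  "" -> q0 [reject]
  "1" -> q1 [reject]
  "11" -> q0 [reject]
  "111" -> q1 [reject]
  "1110" -> q1 [reject]
  "11101" -> q0 [reject]
  "111011" -> q1 [reject]
  "1110110" -> q1 [reject]
  "11101101" -> q0 [reject]

No prefix is accepted


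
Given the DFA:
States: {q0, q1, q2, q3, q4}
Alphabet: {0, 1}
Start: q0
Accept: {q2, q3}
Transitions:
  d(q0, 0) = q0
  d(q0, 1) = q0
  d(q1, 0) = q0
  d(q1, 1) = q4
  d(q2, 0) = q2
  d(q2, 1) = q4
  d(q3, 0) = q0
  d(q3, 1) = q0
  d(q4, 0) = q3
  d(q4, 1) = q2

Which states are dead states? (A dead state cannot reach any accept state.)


Forward reachability from each state:
  q0 -> reaches {q0}, no accept state (dead)
  q1 -> reaches accept state q2 (live)
  q2 -> reaches accept state q2 (live)
  q3 -> reaches accept state q3 (live)
  q4 -> reaches accept state q2 (live)

{q0}


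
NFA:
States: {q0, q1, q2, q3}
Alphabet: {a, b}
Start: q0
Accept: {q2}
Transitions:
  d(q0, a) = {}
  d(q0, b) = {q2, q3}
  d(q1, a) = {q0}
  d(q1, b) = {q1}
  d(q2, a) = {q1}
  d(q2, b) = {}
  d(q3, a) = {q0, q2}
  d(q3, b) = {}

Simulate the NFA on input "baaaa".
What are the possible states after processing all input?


Start: {q0}
  --b--> {q2, q3}
  --a--> {q0, q1, q2}
  --a--> {q0, q1}
  --a--> {q0}
  --a--> {}

{} (empty set, no valid transitions)


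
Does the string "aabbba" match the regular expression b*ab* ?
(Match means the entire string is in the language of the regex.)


|string| = 6; first = 'a'; last = 'a'

No, "aabbba" does not match b*ab*


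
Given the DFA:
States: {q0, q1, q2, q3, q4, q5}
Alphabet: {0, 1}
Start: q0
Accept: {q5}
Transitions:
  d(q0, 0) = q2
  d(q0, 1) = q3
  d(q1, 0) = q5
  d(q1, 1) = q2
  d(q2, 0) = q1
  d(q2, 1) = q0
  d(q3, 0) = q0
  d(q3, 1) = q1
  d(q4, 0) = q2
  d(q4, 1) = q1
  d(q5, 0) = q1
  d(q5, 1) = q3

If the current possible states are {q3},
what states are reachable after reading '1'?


Apply transition on '1' from each current state:
  d(q3, 1) = q1

{q1}


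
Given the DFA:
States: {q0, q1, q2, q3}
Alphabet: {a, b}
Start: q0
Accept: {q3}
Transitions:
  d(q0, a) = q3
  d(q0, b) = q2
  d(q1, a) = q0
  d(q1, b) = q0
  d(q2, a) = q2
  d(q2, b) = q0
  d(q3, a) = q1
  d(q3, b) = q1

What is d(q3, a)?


Looking up transition d(q3, a)

q1


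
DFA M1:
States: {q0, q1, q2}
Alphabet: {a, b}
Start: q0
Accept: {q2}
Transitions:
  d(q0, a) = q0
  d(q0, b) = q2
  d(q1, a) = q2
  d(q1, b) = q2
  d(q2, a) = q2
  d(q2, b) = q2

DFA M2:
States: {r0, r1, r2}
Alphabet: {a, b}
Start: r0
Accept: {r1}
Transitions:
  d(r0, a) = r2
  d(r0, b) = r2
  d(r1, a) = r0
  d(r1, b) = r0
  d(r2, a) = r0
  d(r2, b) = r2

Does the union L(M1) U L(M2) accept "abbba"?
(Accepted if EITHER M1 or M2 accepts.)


M1: final=q2 accepted=True
M2: final=r0 accepted=False

Yes, union accepts


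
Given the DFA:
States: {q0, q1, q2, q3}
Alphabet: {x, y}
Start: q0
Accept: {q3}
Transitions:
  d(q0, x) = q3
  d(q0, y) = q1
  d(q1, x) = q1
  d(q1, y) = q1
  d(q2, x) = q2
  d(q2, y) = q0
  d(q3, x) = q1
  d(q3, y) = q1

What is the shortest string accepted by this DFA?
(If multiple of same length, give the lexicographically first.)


BFS by string length (lex-first path to each state shown):
  len 0: q0<-""
  len 1: q1<-"y", q3<-"x"
Found accept state at length 1.

"x"


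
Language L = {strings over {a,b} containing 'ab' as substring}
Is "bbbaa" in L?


'ab' does not occur

No, "bbbaa" is not in L


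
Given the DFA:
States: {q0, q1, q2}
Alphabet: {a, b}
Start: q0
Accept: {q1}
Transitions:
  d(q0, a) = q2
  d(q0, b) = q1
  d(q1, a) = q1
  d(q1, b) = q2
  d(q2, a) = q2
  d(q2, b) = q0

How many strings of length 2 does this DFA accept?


Enumerating all length-2 strings:
  "aa" -> q2 [reject]
  "ab" -> q0 [reject]
  "ba" -> q1 [accept]
  "bb" -> q2 [reject]

1 out of 4


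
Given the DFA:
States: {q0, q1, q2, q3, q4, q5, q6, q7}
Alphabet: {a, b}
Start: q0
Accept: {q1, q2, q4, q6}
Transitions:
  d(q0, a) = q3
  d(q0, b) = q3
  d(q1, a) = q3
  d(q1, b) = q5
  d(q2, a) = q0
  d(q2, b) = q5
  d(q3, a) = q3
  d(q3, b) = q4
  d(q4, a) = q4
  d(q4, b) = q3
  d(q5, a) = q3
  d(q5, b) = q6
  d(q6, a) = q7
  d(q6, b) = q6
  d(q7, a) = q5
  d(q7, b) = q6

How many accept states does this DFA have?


Accept states listed: {q1, q2, q4, q6}
Counting: q1(1) q2(2) q4(3) q6(4)

4


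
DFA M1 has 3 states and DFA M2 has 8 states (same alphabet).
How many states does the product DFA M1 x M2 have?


Product construction pairs every M1 state with every M2 state.
3 * 8 = 24

24


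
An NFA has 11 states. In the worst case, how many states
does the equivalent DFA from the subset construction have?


Subset construction: one DFA state per subset of NFA states.
2^11 = 2048

2048


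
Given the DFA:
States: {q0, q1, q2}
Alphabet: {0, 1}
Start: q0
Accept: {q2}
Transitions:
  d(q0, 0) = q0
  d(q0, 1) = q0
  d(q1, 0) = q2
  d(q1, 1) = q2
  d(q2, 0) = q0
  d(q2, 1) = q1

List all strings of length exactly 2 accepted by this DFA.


All strings of length 2: 4 total
Accepted: 0

None


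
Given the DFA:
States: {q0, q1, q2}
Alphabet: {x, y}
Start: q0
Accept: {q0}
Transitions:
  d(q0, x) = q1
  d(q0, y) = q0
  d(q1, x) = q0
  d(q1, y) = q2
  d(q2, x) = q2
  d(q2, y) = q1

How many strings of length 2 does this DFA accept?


Enumerating all length-2 strings:
  "xx" -> q0 [accept]
  "xy" -> q2 [reject]
  "yx" -> q1 [reject]
  "yy" -> q0 [accept]

2 out of 4


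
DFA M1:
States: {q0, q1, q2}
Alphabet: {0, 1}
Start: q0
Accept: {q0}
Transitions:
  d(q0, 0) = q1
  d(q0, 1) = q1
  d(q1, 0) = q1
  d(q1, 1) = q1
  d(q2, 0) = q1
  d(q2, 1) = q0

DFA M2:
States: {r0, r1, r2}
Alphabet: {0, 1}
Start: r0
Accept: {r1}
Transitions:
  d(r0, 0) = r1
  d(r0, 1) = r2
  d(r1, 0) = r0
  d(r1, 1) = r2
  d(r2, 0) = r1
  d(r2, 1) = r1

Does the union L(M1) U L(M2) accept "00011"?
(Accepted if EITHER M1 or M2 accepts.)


M1: final=q1 accepted=False
M2: final=r1 accepted=True

Yes, union accepts


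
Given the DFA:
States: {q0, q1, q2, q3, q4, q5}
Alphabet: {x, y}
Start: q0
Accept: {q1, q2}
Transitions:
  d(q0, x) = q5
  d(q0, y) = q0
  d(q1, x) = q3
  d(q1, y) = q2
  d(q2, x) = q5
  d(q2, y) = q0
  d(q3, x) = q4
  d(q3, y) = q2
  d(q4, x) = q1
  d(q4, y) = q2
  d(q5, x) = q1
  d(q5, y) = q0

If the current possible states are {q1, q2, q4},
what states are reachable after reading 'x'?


Apply transition on 'x' from each current state:
  d(q1, x) = q3
  d(q2, x) = q5
  d(q4, x) = q1

{q1, q3, q5}


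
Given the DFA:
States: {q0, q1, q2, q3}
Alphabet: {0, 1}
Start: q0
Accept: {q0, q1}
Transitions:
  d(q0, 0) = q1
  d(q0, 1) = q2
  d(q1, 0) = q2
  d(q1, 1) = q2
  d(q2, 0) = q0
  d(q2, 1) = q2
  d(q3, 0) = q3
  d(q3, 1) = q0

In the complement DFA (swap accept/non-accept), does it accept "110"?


Trace: q0 -> q2 -> q2 -> q0
Final: q0
Original accept: {q0, q1}
Complement: q0 is in original accept

No, complement rejects (original accepts)


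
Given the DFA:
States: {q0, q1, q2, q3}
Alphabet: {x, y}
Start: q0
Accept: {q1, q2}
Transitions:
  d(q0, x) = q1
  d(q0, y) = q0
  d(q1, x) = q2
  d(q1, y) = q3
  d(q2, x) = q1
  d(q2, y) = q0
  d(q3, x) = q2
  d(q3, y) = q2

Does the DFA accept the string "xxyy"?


Trace: q0 -> q1 -> q2 -> q0 -> q0
Final state: q0
Accept states: {q1, q2}

No, rejected (final state q0 is not an accept state)


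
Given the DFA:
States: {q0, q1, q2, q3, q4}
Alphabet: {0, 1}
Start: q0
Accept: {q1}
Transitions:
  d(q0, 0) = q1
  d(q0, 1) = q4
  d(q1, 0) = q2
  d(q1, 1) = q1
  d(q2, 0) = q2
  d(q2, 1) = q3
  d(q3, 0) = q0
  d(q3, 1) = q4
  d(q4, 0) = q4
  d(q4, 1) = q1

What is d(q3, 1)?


Looking up transition d(q3, 1)

q4


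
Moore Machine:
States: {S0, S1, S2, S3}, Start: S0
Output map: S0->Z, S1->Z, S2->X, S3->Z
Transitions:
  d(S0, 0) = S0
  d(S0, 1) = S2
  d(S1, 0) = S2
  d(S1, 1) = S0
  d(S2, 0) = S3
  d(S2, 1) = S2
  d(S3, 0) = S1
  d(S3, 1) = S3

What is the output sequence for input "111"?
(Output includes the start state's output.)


Start: S0 (output Z)
  --1--> S2 (output X)
  --1--> S2 (output X)
  --1--> S2 (output X)

"ZXXX"


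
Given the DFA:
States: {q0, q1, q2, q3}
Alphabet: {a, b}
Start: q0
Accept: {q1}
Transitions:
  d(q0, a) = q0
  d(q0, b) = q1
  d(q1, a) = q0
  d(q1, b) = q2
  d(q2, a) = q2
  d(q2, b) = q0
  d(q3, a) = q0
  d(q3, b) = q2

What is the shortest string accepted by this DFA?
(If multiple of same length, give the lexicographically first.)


BFS by string length (lex-first path to each state shown):
  len 0: q0<-""
  len 1: q0<-"a", q1<-"b"
Found accept state at length 1.

"b"


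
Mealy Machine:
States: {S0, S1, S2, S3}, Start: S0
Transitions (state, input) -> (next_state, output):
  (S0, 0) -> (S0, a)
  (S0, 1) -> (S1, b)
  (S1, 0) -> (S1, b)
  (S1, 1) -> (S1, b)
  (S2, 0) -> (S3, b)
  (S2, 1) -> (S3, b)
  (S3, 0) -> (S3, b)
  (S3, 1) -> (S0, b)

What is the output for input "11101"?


Step-by-step:
  (S0, 1) -> (S1, b)
  (S1, 1) -> (S1, b)
  (S1, 1) -> (S1, b)
  (S1, 0) -> (S1, b)
  (S1, 1) -> (S1, b)

"bbbbb"


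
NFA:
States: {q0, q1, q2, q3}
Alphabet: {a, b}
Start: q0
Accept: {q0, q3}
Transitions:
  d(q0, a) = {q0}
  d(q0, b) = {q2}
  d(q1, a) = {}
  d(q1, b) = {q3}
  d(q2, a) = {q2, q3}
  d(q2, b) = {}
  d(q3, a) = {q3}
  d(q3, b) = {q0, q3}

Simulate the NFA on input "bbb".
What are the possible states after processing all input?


Start: {q0}
  --b--> {q2}
  --b--> {}
  --b--> {}

{} (empty set, no valid transitions)


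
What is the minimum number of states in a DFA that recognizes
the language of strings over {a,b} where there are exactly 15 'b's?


States: count = 0, 1, ..., 15 (that's 16 states), plus a dead state for count > 15.
Total: 16 + 1 = 17. Accept = count-15 state.

17


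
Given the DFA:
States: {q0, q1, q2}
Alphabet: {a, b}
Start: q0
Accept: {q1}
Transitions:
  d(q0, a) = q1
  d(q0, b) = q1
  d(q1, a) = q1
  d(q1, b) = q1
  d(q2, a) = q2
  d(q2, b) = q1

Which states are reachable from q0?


BFS from q0:
  layer 0: {q0}
  layer 1: {q1}

{q0, q1}


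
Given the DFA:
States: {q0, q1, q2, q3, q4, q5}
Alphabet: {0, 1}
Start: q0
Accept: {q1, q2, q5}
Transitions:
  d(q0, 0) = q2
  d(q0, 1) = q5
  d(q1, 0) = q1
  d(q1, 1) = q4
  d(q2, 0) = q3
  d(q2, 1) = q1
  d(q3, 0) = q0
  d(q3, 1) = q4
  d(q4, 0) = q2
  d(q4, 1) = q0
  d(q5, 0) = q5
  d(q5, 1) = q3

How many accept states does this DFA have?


Accept states listed: {q1, q2, q5}
Counting: q1(1) q2(2) q5(3)

3


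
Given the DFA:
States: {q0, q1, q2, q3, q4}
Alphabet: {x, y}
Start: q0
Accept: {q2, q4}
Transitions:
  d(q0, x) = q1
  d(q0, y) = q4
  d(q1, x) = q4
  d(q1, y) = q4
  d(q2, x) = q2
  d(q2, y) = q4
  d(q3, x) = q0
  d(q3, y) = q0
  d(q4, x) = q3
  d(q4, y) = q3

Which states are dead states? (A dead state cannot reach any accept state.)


Forward reachability from each state:
  q0 -> reaches accept state q4 (live)
  q1 -> reaches accept state q4 (live)
  q2 -> reaches accept state q2 (live)
  q3 -> reaches accept state q4 (live)
  q4 -> reaches accept state q4 (live)

None (all states can reach an accept state)


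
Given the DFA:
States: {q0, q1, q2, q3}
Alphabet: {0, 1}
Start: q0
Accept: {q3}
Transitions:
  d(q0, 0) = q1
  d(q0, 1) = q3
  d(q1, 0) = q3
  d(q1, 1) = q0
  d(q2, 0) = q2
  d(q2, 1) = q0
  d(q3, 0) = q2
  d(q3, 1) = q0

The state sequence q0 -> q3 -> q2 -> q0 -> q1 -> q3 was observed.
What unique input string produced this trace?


Trace back each transition to find the symbol:
  q0 --[1]--> q3
  q3 --[0]--> q2
  q2 --[1]--> q0
  q0 --[0]--> q1
  q1 --[0]--> q3

"10100"


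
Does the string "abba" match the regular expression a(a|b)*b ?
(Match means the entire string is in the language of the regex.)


|string| = 4; first = 'a'; last = 'a'

No, "abba" does not match a(a|b)*b


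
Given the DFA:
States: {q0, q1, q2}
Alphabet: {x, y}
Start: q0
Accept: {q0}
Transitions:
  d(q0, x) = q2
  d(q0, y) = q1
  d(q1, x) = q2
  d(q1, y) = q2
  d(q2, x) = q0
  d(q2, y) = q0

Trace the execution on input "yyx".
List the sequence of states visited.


Input: yyx
d(q0, y) = q1
d(q1, y) = q2
d(q2, x) = q0


q0 -> q1 -> q2 -> q0


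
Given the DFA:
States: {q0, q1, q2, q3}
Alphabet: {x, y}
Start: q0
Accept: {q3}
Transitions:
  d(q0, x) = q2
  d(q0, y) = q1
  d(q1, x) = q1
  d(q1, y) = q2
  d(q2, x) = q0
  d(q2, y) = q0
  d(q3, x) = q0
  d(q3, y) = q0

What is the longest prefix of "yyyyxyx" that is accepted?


Run the DFA, marking each prefix where the state is accepting:
  "" -> q0 [reject]
  "y" -> q1 [reject]
  "yy" -> q2 [reject]
  "yyy" -> q0 [reject]
  "yyyy" -> q1 [reject]
  "yyyyx" -> q1 [reject]
  "yyyyxy" -> q2 [reject]
  "yyyyxyx" -> q0 [reject]

No prefix is accepted


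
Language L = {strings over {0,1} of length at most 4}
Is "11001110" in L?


length = 8

No, "11001110" is not in L


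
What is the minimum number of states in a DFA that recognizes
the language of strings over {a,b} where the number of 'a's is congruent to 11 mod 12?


States track (count of 'a') mod 12.
Need 12 states: one per remainder 0..11; accept = remainder 11.

12


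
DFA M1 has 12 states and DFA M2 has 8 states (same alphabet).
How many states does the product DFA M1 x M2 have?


Product construction pairs every M1 state with every M2 state.
12 * 8 = 96

96


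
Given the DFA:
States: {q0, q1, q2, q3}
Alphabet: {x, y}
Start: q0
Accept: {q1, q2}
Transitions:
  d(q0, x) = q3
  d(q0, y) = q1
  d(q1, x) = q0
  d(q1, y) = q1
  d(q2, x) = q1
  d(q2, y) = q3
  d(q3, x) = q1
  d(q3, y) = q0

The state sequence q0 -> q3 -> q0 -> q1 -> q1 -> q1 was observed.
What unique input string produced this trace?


Trace back each transition to find the symbol:
  q0 --[x]--> q3
  q3 --[y]--> q0
  q0 --[y]--> q1
  q1 --[y]--> q1
  q1 --[y]--> q1

"xyyyy"


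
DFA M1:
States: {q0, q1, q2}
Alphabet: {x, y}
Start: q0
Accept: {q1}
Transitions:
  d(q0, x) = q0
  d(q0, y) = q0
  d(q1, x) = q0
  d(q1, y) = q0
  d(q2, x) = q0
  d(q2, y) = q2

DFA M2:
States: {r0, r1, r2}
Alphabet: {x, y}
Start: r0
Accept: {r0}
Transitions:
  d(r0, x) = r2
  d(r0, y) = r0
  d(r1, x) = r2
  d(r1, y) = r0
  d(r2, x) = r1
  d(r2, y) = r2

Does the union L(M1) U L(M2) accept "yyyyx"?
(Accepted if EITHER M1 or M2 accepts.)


M1: final=q0 accepted=False
M2: final=r2 accepted=False

No, union rejects (neither accepts)


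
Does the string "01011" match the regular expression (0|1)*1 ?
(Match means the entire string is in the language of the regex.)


|string| = 5; first = '0'; last = '1'

Yes, "01011" matches (0|1)*1


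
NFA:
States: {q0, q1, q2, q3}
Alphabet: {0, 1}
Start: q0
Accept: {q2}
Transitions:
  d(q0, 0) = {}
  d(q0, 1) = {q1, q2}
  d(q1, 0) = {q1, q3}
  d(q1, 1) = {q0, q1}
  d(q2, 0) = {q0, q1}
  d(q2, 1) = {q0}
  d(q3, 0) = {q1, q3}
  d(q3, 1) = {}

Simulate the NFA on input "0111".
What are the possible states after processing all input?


Start: {q0}
  --0--> {}
  --1--> {}
  --1--> {}
  --1--> {}

{} (empty set, no valid transitions)


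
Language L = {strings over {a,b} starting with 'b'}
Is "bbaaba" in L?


first symbol = 'b'

Yes, "bbaaba" is in L


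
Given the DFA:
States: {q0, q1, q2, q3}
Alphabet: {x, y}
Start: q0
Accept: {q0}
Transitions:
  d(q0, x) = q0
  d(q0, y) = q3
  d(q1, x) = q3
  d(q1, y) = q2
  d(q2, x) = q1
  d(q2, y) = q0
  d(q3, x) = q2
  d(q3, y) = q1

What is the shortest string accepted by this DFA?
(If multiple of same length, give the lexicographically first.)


BFS by string length (lex-first path to each state shown):
  len 0: q0<-""
Found accept state at length 0.

"" (empty string)


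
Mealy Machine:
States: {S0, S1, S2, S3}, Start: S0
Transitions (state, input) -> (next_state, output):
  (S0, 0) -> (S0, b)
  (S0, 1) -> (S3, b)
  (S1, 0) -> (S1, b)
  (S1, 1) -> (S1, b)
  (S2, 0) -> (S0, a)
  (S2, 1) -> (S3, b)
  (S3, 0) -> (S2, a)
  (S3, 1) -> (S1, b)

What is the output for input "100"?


Step-by-step:
  (S0, 1) -> (S3, b)
  (S3, 0) -> (S2, a)
  (S2, 0) -> (S0, a)

"baa"


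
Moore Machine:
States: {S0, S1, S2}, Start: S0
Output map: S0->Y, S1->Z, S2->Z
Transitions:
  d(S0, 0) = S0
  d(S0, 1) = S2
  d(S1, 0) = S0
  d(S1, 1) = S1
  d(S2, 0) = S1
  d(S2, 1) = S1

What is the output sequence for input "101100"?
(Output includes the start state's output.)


Start: S0 (output Y)
  --1--> S2 (output Z)
  --0--> S1 (output Z)
  --1--> S1 (output Z)
  --1--> S1 (output Z)
  --0--> S0 (output Y)
  --0--> S0 (output Y)

"YZZZZYY"


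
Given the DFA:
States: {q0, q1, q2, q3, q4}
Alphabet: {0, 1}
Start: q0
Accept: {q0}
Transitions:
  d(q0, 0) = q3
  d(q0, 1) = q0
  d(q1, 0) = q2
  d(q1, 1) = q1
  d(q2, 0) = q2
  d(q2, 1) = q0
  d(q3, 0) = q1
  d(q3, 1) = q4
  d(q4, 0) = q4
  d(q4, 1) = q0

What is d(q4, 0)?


Looking up transition d(q4, 0)

q4


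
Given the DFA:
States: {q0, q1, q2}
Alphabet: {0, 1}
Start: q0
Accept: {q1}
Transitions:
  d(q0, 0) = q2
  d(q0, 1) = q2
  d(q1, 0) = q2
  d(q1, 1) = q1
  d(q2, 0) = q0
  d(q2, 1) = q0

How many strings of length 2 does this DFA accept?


Enumerating all length-2 strings:
  "00" -> q0 [reject]
  "01" -> q0 [reject]
  "10" -> q0 [reject]
  "11" -> q0 [reject]

0 out of 4


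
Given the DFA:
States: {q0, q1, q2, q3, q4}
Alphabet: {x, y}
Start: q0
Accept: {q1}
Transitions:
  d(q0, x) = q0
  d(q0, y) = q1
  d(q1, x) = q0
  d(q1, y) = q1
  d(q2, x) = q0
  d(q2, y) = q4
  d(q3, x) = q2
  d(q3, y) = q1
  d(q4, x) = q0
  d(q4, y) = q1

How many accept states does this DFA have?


Accept states listed: {q1}
Counting: q1(1)

1


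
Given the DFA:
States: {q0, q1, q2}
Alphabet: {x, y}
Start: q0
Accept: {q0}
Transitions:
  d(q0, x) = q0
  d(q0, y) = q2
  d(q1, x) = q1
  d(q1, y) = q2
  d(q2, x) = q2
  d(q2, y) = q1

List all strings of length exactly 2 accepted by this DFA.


All strings of length 2: 4 total
Accepted: 1

"xx"


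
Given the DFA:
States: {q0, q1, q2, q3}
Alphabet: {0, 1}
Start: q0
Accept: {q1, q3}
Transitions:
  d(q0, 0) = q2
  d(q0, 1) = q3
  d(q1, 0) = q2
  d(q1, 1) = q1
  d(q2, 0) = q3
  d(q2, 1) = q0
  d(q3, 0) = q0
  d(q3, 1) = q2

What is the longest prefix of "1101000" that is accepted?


Run the DFA, marking each prefix where the state is accepting:
  "" -> q0 [reject]
  "1" -> q3 [accept]
  "11" -> q2 [reject]
  "110" -> q3 [accept]
  "1101" -> q2 [reject]
  "11010" -> q3 [accept]
  "110100" -> q0 [reject]
  "1101000" -> q2 [reject]

"11010"


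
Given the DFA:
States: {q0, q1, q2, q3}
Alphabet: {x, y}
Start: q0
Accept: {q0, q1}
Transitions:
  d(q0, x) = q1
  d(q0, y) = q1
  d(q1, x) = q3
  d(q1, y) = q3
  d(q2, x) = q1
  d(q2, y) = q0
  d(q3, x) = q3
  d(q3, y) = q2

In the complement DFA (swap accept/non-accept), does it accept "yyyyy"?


Trace: q0 -> q1 -> q3 -> q2 -> q0 -> q1
Final: q1
Original accept: {q0, q1}
Complement: q1 is in original accept

No, complement rejects (original accepts)


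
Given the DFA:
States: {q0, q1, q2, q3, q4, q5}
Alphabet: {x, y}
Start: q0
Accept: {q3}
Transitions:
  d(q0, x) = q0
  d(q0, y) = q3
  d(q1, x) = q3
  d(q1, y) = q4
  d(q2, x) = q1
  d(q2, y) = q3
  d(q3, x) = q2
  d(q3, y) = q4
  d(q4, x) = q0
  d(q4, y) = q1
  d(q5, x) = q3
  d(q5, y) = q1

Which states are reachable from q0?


BFS from q0:
  layer 0: {q0}
  layer 1: {q3}
  layer 2: {q2, q4}
  layer 3: {q1}

{q0, q1, q2, q3, q4}


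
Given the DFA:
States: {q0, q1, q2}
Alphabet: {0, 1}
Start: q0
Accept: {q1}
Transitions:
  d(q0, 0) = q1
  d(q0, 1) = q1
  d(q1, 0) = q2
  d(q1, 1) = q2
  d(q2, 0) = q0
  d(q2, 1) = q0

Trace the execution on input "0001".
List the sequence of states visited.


Input: 0001
d(q0, 0) = q1
d(q1, 0) = q2
d(q2, 0) = q0
d(q0, 1) = q1


q0 -> q1 -> q2 -> q0 -> q1


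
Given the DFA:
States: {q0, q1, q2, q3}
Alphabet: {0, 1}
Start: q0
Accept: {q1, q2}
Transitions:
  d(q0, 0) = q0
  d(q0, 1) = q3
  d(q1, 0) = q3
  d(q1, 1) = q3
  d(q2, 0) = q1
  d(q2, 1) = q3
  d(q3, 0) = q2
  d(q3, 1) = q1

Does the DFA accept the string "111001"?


Trace: q0 -> q3 -> q1 -> q3 -> q2 -> q1 -> q3
Final state: q3
Accept states: {q1, q2}

No, rejected (final state q3 is not an accept state)


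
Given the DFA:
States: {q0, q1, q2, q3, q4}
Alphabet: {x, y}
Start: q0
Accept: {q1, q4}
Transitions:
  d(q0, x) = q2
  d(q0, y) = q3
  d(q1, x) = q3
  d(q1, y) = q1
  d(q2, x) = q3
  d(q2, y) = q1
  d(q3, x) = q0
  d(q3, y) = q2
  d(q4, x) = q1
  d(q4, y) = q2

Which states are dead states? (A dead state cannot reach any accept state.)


Forward reachability from each state:
  q0 -> reaches accept state q1 (live)
  q1 -> reaches accept state q1 (live)
  q2 -> reaches accept state q1 (live)
  q3 -> reaches accept state q1 (live)
  q4 -> reaches accept state q1 (live)

None (all states can reach an accept state)


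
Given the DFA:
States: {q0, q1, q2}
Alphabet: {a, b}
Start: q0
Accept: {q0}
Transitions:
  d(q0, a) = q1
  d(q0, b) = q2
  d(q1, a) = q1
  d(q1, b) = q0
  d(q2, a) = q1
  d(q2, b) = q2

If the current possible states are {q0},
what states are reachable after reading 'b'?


Apply transition on 'b' from each current state:
  d(q0, b) = q2

{q2}


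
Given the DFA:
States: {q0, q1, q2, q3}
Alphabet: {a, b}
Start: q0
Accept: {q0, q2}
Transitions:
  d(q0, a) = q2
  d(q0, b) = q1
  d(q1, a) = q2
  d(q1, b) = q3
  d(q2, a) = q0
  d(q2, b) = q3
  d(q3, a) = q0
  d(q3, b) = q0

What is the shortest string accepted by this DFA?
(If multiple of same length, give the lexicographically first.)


BFS by string length (lex-first path to each state shown):
  len 0: q0<-""
Found accept state at length 0.

"" (empty string)


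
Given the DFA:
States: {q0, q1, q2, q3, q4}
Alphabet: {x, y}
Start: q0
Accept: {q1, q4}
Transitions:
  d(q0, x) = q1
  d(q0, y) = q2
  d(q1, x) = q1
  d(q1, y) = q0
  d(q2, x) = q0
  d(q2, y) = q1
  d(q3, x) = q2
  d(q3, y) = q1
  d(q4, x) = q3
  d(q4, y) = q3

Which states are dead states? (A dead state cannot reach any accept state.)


Forward reachability from each state:
  q0 -> reaches accept state q1 (live)
  q1 -> reaches accept state q1 (live)
  q2 -> reaches accept state q1 (live)
  q3 -> reaches accept state q1 (live)
  q4 -> reaches accept state q1 (live)

None (all states can reach an accept state)


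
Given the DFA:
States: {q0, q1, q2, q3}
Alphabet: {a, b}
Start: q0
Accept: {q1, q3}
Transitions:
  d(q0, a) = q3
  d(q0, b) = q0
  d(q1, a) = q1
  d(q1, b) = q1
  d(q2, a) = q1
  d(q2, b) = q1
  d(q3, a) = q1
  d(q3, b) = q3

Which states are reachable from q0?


BFS from q0:
  layer 0: {q0}
  layer 1: {q3}
  layer 2: {q1}

{q0, q1, q3}


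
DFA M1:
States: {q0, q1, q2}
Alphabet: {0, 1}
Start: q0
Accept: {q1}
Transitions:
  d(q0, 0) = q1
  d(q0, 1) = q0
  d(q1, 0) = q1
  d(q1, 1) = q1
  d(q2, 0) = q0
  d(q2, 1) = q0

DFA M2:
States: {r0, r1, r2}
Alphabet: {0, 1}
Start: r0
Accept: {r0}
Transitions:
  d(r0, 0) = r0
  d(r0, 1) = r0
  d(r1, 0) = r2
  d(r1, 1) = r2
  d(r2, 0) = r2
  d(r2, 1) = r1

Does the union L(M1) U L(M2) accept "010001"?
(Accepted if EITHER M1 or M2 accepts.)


M1: final=q1 accepted=True
M2: final=r0 accepted=True

Yes, union accepts


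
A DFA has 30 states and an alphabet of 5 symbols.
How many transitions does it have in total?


Each state has exactly one transition per symbol.
30 * 5 = 150

150


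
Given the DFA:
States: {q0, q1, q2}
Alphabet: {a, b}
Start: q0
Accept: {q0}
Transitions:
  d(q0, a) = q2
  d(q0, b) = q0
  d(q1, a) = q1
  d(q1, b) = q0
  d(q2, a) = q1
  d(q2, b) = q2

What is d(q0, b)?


Looking up transition d(q0, b)

q0


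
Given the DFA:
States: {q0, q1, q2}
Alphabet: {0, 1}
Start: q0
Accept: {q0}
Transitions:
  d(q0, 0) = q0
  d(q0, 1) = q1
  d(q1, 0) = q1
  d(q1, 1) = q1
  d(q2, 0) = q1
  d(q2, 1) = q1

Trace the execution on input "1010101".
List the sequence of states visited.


Input: 1010101
d(q0, 1) = q1
d(q1, 0) = q1
d(q1, 1) = q1
d(q1, 0) = q1
d(q1, 1) = q1
d(q1, 0) = q1
d(q1, 1) = q1


q0 -> q1 -> q1 -> q1 -> q1 -> q1 -> q1 -> q1


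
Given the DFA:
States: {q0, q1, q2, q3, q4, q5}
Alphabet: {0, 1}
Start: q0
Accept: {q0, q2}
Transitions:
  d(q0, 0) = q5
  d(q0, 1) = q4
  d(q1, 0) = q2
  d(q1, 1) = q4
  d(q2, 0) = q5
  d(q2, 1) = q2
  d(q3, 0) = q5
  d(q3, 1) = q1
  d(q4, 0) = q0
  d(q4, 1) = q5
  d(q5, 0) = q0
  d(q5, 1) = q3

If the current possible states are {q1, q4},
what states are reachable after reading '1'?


Apply transition on '1' from each current state:
  d(q1, 1) = q4
  d(q4, 1) = q5

{q4, q5}


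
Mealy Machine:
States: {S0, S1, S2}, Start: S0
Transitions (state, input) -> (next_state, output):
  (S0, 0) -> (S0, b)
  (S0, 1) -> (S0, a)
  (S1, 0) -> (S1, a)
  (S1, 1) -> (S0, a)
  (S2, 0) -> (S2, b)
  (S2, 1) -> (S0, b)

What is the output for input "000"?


Step-by-step:
  (S0, 0) -> (S0, b)
  (S0, 0) -> (S0, b)
  (S0, 0) -> (S0, b)

"bbb"


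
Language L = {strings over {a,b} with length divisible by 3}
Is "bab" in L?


length = 3; 3 mod 3 = 0

Yes, "bab" is in L


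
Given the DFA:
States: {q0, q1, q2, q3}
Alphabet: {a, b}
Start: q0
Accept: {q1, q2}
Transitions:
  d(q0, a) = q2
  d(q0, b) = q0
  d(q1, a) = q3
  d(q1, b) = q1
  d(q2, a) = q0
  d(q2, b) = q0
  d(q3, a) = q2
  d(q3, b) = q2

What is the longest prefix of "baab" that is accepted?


Run the DFA, marking each prefix where the state is accepting:
  "" -> q0 [reject]
  "b" -> q0 [reject]
  "ba" -> q2 [accept]
  "baa" -> q0 [reject]
  "baab" -> q0 [reject]

"ba"
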